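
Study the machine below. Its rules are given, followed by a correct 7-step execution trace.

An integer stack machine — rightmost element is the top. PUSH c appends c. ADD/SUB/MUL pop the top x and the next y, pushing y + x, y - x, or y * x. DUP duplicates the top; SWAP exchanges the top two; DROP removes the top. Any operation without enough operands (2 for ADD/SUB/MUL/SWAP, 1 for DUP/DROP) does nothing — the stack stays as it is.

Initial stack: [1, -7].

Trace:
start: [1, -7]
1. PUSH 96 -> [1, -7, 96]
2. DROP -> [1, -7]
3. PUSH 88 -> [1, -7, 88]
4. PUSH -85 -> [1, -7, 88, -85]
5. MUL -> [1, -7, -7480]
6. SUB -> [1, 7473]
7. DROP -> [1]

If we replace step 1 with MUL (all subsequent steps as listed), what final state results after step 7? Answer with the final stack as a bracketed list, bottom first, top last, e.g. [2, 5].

(re-executing from step 1 with the substitution; state before step 1: [1, -7])
1. MUL -> [-7]
2. DROP -> []
3. PUSH 88 -> [88]
4. PUSH -85 -> [88, -85]
5. MUL -> [-7480]
6. SUB -> [-7480]
7. DROP -> []

[]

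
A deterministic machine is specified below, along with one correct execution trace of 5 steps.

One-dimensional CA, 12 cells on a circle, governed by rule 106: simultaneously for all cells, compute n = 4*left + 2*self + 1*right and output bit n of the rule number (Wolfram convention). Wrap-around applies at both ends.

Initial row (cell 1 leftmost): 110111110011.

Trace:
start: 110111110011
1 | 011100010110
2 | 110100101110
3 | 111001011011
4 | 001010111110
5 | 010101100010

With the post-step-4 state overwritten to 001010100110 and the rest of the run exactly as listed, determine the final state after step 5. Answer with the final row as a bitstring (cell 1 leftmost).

010101001110

state after step 4 := 001010100110
5 | 010101001110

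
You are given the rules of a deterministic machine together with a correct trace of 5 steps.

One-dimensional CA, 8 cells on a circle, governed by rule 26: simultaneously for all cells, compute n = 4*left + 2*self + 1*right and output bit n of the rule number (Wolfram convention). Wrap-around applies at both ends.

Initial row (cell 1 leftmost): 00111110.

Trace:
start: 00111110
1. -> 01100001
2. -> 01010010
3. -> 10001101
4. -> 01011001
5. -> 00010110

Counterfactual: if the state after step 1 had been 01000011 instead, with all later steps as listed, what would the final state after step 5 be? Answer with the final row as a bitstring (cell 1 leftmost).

state after step 1 := 01000011
2. -> 00100110
3. -> 01011101
4. -> 00010000
5. -> 00101000

00101000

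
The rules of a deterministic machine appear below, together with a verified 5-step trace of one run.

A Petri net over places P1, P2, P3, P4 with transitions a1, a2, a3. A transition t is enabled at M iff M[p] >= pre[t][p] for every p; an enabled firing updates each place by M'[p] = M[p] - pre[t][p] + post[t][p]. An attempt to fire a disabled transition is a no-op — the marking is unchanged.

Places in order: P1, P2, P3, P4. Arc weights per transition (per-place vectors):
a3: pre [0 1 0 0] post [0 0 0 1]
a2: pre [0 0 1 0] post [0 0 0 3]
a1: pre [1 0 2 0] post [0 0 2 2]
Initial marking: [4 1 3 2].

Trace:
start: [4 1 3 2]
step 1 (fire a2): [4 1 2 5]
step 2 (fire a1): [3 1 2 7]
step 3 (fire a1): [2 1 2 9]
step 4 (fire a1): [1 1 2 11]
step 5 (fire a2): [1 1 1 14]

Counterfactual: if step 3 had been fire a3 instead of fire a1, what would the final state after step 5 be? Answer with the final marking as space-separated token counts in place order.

2 0 1 13

(re-executing from step 3 with the substitution; state before step 3: [3 1 2 7])
step 3 (fire a3): [3 0 2 8]
step 4 (fire a1): [2 0 2 10]
step 5 (fire a2): [2 0 1 13]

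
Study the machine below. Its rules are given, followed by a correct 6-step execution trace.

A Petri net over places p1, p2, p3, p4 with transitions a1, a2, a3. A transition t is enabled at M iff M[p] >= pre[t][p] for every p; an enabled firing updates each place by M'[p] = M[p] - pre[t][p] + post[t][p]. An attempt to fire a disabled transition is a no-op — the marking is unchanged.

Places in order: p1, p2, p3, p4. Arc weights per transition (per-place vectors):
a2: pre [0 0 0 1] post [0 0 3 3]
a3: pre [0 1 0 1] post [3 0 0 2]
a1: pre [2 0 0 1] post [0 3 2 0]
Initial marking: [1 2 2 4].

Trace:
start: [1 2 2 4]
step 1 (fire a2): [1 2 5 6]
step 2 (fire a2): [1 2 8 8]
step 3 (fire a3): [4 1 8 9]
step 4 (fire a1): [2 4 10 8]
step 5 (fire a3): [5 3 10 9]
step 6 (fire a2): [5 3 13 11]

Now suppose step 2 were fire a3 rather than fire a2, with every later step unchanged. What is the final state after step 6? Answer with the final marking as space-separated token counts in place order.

8 2 10 10

(re-executing from step 2 with the substitution; state before step 2: [1 2 5 6])
step 2 (fire a3): [4 1 5 7]
step 3 (fire a3): [7 0 5 8]
step 4 (fire a1): [5 3 7 7]
step 5 (fire a3): [8 2 7 8]
step 6 (fire a2): [8 2 10 10]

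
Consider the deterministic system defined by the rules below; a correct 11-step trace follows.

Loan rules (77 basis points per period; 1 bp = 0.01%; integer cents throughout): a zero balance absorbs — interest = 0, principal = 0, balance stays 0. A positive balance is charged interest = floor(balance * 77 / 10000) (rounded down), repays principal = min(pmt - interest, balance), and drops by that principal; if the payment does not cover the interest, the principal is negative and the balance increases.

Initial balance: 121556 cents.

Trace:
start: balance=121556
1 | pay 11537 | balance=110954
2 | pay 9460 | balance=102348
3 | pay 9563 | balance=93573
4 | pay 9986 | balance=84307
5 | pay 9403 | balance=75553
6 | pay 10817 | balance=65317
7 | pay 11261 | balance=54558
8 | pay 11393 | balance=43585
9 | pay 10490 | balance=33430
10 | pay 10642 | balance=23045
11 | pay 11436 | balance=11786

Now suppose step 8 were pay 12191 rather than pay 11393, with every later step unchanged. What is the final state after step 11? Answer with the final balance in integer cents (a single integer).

10970

(re-executing from step 8 with the substitution; state before step 8: balance=54558)
8 | pay 12191 | balance=42787
9 | pay 10490 | balance=32626
10 | pay 10642 | balance=22235
11 | pay 11436 | balance=10970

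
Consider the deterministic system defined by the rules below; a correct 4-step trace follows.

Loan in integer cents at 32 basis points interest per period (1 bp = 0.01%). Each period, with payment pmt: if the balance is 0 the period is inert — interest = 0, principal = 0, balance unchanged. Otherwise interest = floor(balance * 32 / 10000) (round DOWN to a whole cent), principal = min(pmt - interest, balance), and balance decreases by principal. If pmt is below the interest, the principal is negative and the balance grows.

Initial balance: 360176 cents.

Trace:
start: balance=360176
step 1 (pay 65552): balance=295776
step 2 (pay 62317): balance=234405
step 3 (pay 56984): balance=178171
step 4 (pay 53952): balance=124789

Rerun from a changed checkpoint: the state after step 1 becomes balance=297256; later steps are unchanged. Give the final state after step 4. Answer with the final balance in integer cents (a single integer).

126282

state after step 1 := balance=297256
step 2 (pay 62317): balance=235890
step 3 (pay 56984): balance=179660
step 4 (pay 53952): balance=126282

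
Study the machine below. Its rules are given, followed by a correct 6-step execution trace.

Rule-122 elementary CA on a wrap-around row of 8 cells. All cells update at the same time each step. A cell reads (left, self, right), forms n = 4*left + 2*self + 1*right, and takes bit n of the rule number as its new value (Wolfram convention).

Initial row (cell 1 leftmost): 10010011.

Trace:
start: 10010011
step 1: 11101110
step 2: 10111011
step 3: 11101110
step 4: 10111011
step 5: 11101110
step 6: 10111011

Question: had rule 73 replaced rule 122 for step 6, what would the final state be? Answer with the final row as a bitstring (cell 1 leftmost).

10101010

(re-executing step 6 under rule 73; state before step 6: 11101110)
step 6: 10101010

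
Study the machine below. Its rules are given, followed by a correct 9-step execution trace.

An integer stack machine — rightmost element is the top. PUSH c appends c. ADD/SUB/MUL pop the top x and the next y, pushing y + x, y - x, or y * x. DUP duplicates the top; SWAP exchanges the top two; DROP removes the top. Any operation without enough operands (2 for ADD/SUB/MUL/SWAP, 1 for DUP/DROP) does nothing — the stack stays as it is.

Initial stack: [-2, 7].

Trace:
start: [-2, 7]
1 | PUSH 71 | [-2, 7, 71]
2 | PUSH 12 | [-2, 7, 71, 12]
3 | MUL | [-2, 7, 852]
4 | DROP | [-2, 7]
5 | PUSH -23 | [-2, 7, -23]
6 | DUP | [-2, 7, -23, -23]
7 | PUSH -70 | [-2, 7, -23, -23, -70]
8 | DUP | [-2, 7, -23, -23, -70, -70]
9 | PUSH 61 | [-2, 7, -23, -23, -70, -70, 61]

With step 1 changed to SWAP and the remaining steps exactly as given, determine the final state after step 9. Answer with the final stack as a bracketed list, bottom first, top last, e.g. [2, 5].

(re-executing from step 1 with the substitution; state before step 1: [-2, 7])
1 | SWAP | [7, -2]
2 | PUSH 12 | [7, -2, 12]
3 | MUL | [7, -24]
4 | DROP | [7]
5 | PUSH -23 | [7, -23]
6 | DUP | [7, -23, -23]
7 | PUSH -70 | [7, -23, -23, -70]
8 | DUP | [7, -23, -23, -70, -70]
9 | PUSH 61 | [7, -23, -23, -70, -70, 61]

[7, -23, -23, -70, -70, 61]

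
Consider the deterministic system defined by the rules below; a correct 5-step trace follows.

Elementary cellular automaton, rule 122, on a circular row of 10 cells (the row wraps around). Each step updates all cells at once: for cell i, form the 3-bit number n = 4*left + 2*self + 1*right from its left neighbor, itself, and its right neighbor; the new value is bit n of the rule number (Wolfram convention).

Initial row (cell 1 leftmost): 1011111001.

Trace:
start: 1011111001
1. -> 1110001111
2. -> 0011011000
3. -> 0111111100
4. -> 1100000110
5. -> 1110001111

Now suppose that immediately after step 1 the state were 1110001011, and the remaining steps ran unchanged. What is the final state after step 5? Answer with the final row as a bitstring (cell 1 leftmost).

0111101111

state after step 1 := 1110001011
2. -> 0011010110
3. -> 0111101111
4. -> 1100111001
5. -> 0111101111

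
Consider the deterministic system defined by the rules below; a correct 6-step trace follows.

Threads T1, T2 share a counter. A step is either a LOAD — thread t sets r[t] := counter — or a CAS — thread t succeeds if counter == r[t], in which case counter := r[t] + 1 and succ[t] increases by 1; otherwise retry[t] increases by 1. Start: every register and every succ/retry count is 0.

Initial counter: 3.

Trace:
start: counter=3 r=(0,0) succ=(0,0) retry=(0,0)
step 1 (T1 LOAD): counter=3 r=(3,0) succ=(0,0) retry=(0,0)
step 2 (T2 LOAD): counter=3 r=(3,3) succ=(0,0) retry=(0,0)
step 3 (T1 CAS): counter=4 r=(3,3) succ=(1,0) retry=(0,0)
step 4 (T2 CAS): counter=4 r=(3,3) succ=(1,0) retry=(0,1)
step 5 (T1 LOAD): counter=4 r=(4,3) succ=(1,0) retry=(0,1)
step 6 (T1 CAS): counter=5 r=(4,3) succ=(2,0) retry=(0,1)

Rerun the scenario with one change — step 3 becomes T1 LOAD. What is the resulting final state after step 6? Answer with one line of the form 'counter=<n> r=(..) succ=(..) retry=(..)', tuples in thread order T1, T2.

counter=5 r=(4,3) succ=(1,1) retry=(0,0)

(re-executing from step 3 with the substitution; state before step 3: counter=3 r=(3,3) succ=(0,0) retry=(0,0))
step 3 (T1 LOAD): counter=3 r=(3,3) succ=(0,0) retry=(0,0)
step 4 (T2 CAS): counter=4 r=(3,3) succ=(0,1) retry=(0,0)
step 5 (T1 LOAD): counter=4 r=(4,3) succ=(0,1) retry=(0,0)
step 6 (T1 CAS): counter=5 r=(4,3) succ=(1,1) retry=(0,0)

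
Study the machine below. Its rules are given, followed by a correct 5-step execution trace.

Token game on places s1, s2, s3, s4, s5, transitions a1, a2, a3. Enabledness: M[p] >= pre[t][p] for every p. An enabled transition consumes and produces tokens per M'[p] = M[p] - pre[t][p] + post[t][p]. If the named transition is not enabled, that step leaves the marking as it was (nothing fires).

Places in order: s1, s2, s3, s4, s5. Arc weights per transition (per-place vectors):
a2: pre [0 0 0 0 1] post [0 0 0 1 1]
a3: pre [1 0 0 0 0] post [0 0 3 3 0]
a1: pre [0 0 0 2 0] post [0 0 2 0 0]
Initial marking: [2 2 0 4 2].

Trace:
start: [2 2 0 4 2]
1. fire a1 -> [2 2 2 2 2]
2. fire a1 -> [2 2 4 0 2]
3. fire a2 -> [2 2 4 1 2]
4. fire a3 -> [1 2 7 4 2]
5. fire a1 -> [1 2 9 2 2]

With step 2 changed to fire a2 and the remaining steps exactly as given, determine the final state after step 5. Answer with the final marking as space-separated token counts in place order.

(re-executing from step 2 with the substitution; state before step 2: [2 2 2 2 2])
2. fire a2 -> [2 2 2 3 2]
3. fire a2 -> [2 2 2 4 2]
4. fire a3 -> [1 2 5 7 2]
5. fire a1 -> [1 2 7 5 2]

1 2 7 5 2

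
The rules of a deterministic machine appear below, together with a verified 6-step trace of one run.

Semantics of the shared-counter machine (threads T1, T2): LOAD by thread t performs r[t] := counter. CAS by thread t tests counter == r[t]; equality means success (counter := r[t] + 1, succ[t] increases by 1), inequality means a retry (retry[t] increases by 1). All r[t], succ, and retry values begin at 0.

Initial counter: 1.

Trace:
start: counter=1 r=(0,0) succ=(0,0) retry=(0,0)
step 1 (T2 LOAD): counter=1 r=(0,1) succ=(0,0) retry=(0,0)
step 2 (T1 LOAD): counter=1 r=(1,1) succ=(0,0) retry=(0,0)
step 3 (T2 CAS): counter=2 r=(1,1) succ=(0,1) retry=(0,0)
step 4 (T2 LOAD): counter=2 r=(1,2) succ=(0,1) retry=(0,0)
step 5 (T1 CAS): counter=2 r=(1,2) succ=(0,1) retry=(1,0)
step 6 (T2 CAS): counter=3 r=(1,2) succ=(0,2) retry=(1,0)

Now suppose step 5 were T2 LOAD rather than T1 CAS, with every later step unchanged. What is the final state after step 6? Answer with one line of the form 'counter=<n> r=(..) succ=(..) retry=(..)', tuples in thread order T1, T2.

(re-executing from step 5 with the substitution; state before step 5: counter=2 r=(1,2) succ=(0,1) retry=(0,0))
step 5 (T2 LOAD): counter=2 r=(1,2) succ=(0,1) retry=(0,0)
step 6 (T2 CAS): counter=3 r=(1,2) succ=(0,2) retry=(0,0)

counter=3 r=(1,2) succ=(0,2) retry=(0,0)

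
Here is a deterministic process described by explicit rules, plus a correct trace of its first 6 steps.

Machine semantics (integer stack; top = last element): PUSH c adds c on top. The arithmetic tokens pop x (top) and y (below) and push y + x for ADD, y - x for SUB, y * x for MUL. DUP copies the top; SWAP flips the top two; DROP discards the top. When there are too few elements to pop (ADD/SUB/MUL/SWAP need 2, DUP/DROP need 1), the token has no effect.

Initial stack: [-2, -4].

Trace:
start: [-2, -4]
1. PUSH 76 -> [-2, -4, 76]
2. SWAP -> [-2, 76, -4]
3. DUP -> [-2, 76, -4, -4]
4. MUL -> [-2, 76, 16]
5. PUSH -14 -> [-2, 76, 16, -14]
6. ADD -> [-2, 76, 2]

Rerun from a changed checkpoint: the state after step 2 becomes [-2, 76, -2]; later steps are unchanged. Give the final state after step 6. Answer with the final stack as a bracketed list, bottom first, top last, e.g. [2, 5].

[-2, 76, -10]

state after step 2 := [-2, 76, -2]
3. DUP -> [-2, 76, -2, -2]
4. MUL -> [-2, 76, 4]
5. PUSH -14 -> [-2, 76, 4, -14]
6. ADD -> [-2, 76, -10]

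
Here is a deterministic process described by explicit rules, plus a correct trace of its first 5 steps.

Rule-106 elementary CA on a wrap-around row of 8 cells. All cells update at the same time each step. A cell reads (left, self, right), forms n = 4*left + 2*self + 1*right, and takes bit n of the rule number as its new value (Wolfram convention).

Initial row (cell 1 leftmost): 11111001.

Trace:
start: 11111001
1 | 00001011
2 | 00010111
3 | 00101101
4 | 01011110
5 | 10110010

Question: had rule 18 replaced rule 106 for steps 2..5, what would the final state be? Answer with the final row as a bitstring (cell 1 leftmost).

(re-executing steps 2..5 under rule 18; state before step 2: 00001011)
2 | 10010000
3 | 01101001
4 | 00000110
5 | 00001001

00001001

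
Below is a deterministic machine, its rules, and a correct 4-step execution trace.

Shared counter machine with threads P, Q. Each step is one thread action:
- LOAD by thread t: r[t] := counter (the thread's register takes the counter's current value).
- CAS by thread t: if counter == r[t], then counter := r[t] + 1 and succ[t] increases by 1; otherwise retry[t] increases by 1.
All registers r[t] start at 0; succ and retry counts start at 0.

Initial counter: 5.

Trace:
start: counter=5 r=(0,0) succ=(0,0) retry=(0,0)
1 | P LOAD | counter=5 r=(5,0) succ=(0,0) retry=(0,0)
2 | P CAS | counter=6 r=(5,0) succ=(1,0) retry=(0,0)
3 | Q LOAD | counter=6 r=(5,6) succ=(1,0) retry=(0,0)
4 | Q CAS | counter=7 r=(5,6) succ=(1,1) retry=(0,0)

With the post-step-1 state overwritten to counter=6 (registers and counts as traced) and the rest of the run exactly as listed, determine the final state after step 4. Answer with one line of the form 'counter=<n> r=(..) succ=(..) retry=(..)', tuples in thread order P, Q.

counter=7 r=(5,6) succ=(0,1) retry=(1,0)

state after step 1 := counter=6 r=(5,0) succ=(0,0) retry=(0,0)
2 | P CAS | counter=6 r=(5,0) succ=(0,0) retry=(1,0)
3 | Q LOAD | counter=6 r=(5,6) succ=(0,0) retry=(1,0)
4 | Q CAS | counter=7 r=(5,6) succ=(0,1) retry=(1,0)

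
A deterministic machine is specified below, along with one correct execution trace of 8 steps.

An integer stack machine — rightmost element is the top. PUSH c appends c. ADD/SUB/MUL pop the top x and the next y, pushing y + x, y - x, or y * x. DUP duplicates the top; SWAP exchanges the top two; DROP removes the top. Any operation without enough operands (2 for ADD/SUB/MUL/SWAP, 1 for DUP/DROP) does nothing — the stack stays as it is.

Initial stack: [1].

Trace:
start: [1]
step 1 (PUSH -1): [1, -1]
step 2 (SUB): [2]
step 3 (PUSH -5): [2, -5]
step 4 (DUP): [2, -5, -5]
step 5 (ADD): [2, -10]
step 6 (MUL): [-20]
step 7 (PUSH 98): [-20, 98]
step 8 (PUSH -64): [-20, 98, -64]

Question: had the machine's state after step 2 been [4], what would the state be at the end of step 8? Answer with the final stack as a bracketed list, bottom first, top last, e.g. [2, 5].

state after step 2 := [4]
step 3 (PUSH -5): [4, -5]
step 4 (DUP): [4, -5, -5]
step 5 (ADD): [4, -10]
step 6 (MUL): [-40]
step 7 (PUSH 98): [-40, 98]
step 8 (PUSH -64): [-40, 98, -64]

[-40, 98, -64]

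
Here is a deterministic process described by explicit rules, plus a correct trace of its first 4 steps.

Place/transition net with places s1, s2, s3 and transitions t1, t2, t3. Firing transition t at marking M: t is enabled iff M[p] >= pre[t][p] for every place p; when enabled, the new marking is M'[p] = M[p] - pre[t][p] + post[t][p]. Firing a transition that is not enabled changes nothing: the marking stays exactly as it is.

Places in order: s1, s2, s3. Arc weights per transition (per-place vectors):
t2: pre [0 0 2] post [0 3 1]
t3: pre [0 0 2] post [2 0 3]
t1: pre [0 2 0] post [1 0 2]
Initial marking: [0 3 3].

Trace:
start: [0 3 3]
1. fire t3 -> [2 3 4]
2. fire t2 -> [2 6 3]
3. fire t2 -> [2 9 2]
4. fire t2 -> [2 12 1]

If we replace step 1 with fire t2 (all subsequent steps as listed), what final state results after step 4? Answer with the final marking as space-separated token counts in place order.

0 9 1

(re-executing from step 1 with the substitution; state before step 1: [0 3 3])
1. fire t2 -> [0 6 2]
2. fire t2 -> [0 9 1]
3. fire t2 -> [0 9 1]
4. fire t2 -> [0 9 1]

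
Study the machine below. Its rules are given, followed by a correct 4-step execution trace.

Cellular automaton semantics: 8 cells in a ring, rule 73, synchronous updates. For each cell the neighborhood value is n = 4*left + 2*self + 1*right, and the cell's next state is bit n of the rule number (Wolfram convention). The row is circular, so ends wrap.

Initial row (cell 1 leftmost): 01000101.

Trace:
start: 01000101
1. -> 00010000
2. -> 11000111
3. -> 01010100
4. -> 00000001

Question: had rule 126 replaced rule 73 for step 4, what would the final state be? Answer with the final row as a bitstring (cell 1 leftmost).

11111110

(re-executing step 4 under rule 126; state before step 4: 01010100)
4. -> 11111110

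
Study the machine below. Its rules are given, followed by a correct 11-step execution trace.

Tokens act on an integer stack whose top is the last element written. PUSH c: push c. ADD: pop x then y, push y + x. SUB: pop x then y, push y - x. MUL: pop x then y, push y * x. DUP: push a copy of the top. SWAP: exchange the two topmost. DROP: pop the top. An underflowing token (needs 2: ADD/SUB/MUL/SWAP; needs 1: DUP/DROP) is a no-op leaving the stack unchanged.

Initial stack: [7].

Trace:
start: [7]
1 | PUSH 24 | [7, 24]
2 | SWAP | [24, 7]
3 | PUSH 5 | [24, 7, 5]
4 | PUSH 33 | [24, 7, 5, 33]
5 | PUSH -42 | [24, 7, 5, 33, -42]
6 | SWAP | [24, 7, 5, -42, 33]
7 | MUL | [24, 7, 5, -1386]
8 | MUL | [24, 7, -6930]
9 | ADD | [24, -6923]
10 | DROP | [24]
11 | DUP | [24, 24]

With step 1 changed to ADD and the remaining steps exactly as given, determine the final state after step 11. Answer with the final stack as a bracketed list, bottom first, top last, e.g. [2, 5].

[]

(re-executing from step 1 with the substitution; state before step 1: [7])
1 | ADD | [7]
2 | SWAP | [7]
3 | PUSH 5 | [7, 5]
4 | PUSH 33 | [7, 5, 33]
5 | PUSH -42 | [7, 5, 33, -42]
6 | SWAP | [7, 5, -42, 33]
7 | MUL | [7, 5, -1386]
8 | MUL | [7, -6930]
9 | ADD | [-6923]
10 | DROP | []
11 | DUP | []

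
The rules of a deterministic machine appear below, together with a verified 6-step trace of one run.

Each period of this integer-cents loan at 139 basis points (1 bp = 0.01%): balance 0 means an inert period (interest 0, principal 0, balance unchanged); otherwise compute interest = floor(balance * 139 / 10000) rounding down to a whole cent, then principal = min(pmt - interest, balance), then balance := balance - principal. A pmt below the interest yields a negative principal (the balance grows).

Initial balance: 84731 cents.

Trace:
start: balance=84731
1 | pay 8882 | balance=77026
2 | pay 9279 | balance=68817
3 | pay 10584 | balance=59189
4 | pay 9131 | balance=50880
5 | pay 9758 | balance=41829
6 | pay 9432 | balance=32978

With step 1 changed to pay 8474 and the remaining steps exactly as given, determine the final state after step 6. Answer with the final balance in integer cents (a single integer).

33416

(re-executing from step 1 with the substitution; state before step 1: balance=84731)
1 | pay 8474 | balance=77434
2 | pay 9279 | balance=69231
3 | pay 10584 | balance=59609
4 | pay 9131 | balance=51306
5 | pay 9758 | balance=42261
6 | pay 9432 | balance=33416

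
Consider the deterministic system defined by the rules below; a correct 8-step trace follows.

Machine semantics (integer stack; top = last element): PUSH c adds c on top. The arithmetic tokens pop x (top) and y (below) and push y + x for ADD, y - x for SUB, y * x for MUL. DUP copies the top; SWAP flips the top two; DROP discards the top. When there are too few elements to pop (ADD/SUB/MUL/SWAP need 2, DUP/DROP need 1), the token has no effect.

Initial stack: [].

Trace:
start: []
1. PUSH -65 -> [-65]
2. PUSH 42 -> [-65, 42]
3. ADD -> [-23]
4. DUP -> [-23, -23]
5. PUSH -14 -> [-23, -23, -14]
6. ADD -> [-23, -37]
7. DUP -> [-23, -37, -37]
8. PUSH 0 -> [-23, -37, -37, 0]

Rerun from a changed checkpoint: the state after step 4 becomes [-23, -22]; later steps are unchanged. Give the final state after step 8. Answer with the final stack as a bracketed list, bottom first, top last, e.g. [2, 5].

state after step 4 := [-23, -22]
5. PUSH -14 -> [-23, -22, -14]
6. ADD -> [-23, -36]
7. DUP -> [-23, -36, -36]
8. PUSH 0 -> [-23, -36, -36, 0]

[-23, -36, -36, 0]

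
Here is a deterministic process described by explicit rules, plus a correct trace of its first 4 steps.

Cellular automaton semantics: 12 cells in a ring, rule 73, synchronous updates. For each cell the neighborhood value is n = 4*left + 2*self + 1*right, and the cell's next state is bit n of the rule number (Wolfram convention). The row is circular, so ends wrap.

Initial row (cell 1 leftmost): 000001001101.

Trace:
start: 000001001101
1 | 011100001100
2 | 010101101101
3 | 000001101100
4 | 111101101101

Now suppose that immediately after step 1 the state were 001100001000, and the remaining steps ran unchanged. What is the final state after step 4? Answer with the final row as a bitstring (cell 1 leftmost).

state after step 1 := 001100001000
2 | 101101100011
3 | 101101101010
4 | 001101100000

001101100000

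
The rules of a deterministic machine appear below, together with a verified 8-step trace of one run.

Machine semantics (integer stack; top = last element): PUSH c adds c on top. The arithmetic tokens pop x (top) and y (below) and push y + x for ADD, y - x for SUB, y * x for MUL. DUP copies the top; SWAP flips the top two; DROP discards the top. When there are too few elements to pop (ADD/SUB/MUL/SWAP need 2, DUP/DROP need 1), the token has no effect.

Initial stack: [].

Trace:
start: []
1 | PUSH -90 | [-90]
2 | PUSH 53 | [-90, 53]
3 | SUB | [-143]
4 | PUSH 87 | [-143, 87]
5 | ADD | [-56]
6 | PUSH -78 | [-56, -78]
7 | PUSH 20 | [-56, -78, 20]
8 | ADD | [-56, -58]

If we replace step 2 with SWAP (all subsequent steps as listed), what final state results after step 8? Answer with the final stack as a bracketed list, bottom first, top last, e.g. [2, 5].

(re-executing from step 2 with the substitution; state before step 2: [-90])
2 | SWAP | [-90]
3 | SUB | [-90]
4 | PUSH 87 | [-90, 87]
5 | ADD | [-3]
6 | PUSH -78 | [-3, -78]
7 | PUSH 20 | [-3, -78, 20]
8 | ADD | [-3, -58]

[-3, -58]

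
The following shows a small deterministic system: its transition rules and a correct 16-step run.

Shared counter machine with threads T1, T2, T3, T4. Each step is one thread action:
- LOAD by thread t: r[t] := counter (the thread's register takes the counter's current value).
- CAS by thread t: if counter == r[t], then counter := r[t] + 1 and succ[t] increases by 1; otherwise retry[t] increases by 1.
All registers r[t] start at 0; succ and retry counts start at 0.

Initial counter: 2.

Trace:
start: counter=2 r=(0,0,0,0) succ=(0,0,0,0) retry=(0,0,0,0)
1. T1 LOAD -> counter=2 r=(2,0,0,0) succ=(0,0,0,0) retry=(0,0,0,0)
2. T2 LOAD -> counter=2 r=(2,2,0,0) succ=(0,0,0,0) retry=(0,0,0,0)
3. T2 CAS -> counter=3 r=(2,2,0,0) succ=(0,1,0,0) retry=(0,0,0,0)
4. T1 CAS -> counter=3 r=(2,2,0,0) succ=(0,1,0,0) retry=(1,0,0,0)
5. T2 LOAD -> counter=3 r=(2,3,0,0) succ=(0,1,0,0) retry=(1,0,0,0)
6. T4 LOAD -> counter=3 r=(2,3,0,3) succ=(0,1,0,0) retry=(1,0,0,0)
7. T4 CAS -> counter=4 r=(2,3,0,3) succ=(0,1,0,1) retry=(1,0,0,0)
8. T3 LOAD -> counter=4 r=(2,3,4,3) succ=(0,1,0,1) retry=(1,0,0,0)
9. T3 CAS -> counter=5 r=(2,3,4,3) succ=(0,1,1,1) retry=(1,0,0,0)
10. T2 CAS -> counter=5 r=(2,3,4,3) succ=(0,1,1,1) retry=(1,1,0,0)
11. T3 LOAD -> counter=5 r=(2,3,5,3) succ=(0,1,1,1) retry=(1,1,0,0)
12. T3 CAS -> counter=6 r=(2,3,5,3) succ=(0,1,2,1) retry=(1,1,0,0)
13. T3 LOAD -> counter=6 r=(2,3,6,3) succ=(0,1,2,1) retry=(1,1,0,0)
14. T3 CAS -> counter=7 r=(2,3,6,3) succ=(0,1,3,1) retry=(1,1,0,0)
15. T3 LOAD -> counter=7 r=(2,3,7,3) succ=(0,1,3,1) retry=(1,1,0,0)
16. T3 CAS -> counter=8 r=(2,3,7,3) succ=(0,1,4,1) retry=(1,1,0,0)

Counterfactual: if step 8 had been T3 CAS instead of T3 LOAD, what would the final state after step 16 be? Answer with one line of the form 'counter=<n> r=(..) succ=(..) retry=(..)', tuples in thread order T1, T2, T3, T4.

(re-executing from step 8 with the substitution; state before step 8: counter=4 r=(2,3,0,3) succ=(0,1,0,1) retry=(1,0,0,0))
8. T3 CAS -> counter=4 r=(2,3,0,3) succ=(0,1,0,1) retry=(1,0,1,0)
9. T3 CAS -> counter=4 r=(2,3,0,3) succ=(0,1,0,1) retry=(1,0,2,0)
10. T2 CAS -> counter=4 r=(2,3,0,3) succ=(0,1,0,1) retry=(1,1,2,0)
11. T3 LOAD -> counter=4 r=(2,3,4,3) succ=(0,1,0,1) retry=(1,1,2,0)
12. T3 CAS -> counter=5 r=(2,3,4,3) succ=(0,1,1,1) retry=(1,1,2,0)
13. T3 LOAD -> counter=5 r=(2,3,5,3) succ=(0,1,1,1) retry=(1,1,2,0)
14. T3 CAS -> counter=6 r=(2,3,5,3) succ=(0,1,2,1) retry=(1,1,2,0)
15. T3 LOAD -> counter=6 r=(2,3,6,3) succ=(0,1,2,1) retry=(1,1,2,0)
16. T3 CAS -> counter=7 r=(2,3,6,3) succ=(0,1,3,1) retry=(1,1,2,0)

counter=7 r=(2,3,6,3) succ=(0,1,3,1) retry=(1,1,2,0)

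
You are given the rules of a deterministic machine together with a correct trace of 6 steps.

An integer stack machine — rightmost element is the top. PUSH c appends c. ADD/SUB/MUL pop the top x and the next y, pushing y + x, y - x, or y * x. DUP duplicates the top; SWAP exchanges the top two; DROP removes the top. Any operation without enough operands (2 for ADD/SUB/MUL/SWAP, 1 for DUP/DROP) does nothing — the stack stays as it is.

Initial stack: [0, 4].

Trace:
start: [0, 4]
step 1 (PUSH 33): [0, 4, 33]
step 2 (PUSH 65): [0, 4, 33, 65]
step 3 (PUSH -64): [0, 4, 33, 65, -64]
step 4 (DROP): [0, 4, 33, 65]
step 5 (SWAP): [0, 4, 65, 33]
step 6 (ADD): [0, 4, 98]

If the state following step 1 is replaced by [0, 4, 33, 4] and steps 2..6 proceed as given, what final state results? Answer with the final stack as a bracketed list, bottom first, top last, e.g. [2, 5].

[0, 4, 33, 69]

state after step 1 := [0, 4, 33, 4]
step 2 (PUSH 65): [0, 4, 33, 4, 65]
step 3 (PUSH -64): [0, 4, 33, 4, 65, -64]
step 4 (DROP): [0, 4, 33, 4, 65]
step 5 (SWAP): [0, 4, 33, 65, 4]
step 6 (ADD): [0, 4, 33, 69]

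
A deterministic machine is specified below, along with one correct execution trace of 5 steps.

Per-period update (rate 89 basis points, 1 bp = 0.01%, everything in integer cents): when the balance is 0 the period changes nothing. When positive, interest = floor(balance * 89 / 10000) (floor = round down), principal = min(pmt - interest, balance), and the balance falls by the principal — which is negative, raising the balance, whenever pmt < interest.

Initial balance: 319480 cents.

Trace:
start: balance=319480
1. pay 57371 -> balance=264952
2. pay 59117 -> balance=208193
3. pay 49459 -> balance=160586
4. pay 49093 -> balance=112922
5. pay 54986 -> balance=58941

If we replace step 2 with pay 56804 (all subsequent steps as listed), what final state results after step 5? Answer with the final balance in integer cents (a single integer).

(re-executing from step 2 with the substitution; state before step 2: balance=264952)
2. pay 56804 -> balance=210506
3. pay 49459 -> balance=162920
4. pay 49093 -> balance=115276
5. pay 54986 -> balance=61315

61315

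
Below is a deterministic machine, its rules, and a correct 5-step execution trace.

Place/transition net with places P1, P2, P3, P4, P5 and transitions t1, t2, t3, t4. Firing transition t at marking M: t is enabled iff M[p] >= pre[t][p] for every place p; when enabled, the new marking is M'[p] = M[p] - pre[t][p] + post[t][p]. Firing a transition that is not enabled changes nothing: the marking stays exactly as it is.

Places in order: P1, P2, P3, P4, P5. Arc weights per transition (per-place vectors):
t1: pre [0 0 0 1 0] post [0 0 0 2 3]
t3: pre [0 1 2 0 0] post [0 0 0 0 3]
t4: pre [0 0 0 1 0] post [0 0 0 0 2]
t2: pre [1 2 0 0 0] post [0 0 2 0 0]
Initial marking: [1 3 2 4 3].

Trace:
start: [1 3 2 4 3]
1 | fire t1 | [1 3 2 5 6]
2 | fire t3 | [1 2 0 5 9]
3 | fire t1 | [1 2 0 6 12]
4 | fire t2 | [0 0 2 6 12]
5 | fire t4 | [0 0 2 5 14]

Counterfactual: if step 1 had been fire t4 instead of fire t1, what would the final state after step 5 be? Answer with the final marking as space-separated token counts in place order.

0 0 2 3 13

(re-executing from step 1 with the substitution; state before step 1: [1 3 2 4 3])
1 | fire t4 | [1 3 2 3 5]
2 | fire t3 | [1 2 0 3 8]
3 | fire t1 | [1 2 0 4 11]
4 | fire t2 | [0 0 2 4 11]
5 | fire t4 | [0 0 2 3 13]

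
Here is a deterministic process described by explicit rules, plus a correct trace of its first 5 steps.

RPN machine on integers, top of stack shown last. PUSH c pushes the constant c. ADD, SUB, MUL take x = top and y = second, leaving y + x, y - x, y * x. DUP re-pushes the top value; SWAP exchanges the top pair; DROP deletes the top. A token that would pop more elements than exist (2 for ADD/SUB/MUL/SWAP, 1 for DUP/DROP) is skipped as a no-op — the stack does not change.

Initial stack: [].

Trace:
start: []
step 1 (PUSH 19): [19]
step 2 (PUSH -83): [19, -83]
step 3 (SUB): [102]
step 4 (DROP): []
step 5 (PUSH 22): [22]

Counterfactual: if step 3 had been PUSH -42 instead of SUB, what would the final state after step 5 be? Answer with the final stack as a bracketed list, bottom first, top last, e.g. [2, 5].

[19, -83, 22]

(re-executing from step 3 with the substitution; state before step 3: [19, -83])
step 3 (PUSH -42): [19, -83, -42]
step 4 (DROP): [19, -83]
step 5 (PUSH 22): [19, -83, 22]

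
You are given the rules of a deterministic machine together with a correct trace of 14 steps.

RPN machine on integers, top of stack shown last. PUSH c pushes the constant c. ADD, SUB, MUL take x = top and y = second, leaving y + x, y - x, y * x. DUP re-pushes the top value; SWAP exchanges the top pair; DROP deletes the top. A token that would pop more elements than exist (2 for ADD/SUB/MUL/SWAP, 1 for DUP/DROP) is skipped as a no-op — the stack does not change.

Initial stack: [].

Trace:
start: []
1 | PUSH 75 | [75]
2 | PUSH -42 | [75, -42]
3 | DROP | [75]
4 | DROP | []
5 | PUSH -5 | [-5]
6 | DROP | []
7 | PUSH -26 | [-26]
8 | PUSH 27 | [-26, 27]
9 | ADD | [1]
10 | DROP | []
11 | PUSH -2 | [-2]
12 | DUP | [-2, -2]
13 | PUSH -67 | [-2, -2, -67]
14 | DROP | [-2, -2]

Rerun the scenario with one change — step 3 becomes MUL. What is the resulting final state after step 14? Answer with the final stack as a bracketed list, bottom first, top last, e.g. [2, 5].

(re-executing from step 3 with the substitution; state before step 3: [75, -42])
3 | MUL | [-3150]
4 | DROP | []
5 | PUSH -5 | [-5]
6 | DROP | []
7 | PUSH -26 | [-26]
8 | PUSH 27 | [-26, 27]
9 | ADD | [1]
10 | DROP | []
11 | PUSH -2 | [-2]
12 | DUP | [-2, -2]
13 | PUSH -67 | [-2, -2, -67]
14 | DROP | [-2, -2]

[-2, -2]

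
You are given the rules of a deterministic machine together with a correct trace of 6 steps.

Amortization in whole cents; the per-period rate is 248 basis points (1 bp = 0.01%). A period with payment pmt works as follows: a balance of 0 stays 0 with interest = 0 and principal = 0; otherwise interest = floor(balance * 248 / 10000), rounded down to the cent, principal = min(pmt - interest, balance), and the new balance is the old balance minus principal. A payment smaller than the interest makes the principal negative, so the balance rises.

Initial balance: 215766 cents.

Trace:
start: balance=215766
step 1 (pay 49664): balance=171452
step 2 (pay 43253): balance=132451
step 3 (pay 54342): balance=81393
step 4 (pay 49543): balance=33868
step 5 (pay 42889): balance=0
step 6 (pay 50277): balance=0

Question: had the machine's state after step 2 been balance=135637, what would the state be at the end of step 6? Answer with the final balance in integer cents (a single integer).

state after step 2 := balance=135637
step 3 (pay 54342): balance=84658
step 4 (pay 49543): balance=37214
step 5 (pay 42889): balance=0
step 6 (pay 50277): balance=0

0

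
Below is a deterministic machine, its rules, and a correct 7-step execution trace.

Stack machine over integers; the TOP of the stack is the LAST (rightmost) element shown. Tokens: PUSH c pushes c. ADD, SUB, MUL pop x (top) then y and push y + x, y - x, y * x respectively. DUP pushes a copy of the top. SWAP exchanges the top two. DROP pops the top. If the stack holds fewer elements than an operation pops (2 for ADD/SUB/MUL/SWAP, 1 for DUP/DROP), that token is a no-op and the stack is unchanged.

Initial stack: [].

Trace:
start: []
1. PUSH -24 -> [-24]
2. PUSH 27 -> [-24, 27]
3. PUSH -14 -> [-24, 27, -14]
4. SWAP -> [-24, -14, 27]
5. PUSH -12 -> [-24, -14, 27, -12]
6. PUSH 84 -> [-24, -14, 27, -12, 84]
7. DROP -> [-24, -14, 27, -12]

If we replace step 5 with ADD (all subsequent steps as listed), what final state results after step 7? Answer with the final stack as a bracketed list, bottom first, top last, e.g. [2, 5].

(re-executing from step 5 with the substitution; state before step 5: [-24, -14, 27])
5. ADD -> [-24, 13]
6. PUSH 84 -> [-24, 13, 84]
7. DROP -> [-24, 13]

[-24, 13]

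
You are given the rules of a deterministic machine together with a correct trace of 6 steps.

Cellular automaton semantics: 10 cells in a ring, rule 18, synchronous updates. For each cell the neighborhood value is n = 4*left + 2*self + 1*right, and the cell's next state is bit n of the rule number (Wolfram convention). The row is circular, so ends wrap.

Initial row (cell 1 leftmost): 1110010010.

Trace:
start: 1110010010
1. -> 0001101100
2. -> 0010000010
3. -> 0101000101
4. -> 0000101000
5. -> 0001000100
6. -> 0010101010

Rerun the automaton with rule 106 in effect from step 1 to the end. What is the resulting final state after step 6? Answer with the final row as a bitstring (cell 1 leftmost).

1111111110

(re-executing steps 1..6 under rule 106; state before step 1: 1110010010)
1. -> 1010100101
2. -> 1101001011
3. -> 0110010110
4. -> 1110101110
5. -> 1011011011
6. -> 1111111110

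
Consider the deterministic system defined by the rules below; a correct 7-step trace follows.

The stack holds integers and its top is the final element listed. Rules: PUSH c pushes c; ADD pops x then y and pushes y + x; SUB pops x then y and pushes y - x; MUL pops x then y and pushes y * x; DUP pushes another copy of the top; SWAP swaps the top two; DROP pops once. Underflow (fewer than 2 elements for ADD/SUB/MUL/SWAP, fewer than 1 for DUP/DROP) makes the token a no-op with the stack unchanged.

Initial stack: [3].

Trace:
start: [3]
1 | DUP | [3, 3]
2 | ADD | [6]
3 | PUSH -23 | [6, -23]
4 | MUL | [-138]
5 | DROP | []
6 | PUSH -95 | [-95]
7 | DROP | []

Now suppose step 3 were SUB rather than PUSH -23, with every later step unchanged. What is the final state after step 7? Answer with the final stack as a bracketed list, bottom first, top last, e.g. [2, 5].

(re-executing from step 3 with the substitution; state before step 3: [6])
3 | SUB | [6]
4 | MUL | [6]
5 | DROP | []
6 | PUSH -95 | [-95]
7 | DROP | []

[]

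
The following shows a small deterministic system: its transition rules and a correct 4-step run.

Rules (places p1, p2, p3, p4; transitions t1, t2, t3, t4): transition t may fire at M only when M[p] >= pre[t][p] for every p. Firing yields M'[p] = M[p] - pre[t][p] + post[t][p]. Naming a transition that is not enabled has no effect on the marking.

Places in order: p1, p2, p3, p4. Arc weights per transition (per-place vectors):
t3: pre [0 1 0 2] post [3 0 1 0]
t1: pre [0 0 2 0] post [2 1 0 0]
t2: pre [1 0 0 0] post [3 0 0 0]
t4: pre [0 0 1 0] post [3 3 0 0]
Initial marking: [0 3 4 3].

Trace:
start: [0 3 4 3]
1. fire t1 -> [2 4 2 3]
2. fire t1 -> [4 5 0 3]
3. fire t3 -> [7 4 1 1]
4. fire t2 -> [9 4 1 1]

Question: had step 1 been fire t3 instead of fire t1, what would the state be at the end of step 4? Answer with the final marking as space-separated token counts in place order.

(re-executing from step 1 with the substitution; state before step 1: [0 3 4 3])
1. fire t3 -> [3 2 5 1]
2. fire t1 -> [5 3 3 1]
3. fire t3 -> [5 3 3 1]
4. fire t2 -> [7 3 3 1]

7 3 3 1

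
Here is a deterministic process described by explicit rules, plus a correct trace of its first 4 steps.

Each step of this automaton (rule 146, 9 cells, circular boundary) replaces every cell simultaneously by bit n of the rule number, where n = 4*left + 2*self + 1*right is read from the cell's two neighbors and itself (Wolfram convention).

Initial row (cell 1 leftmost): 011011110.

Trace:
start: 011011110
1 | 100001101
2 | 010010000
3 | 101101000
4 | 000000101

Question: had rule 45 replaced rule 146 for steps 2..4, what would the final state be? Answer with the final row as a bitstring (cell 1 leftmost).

(re-executing steps 2..4 under rule 45; state before step 2: 100001101)
2 | 001101011
3 | 001011110
4 | 101110000

101110000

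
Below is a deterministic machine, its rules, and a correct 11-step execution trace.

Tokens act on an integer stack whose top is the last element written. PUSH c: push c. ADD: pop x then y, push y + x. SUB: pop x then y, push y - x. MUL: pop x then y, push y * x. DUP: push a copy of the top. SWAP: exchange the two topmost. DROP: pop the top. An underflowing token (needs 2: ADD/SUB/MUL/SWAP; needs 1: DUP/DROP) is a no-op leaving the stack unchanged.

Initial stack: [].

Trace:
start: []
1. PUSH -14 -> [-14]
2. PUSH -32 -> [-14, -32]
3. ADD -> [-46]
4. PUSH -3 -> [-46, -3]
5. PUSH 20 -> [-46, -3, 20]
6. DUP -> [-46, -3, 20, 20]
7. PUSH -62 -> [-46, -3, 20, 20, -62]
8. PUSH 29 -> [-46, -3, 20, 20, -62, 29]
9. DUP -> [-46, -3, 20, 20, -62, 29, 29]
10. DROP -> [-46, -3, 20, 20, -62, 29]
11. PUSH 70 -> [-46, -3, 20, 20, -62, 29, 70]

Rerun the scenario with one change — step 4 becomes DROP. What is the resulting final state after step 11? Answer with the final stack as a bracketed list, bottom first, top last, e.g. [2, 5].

(re-executing from step 4 with the substitution; state before step 4: [-46])
4. DROP -> []
5. PUSH 20 -> [20]
6. DUP -> [20, 20]
7. PUSH -62 -> [20, 20, -62]
8. PUSH 29 -> [20, 20, -62, 29]
9. DUP -> [20, 20, -62, 29, 29]
10. DROP -> [20, 20, -62, 29]
11. PUSH 70 -> [20, 20, -62, 29, 70]

[20, 20, -62, 29, 70]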